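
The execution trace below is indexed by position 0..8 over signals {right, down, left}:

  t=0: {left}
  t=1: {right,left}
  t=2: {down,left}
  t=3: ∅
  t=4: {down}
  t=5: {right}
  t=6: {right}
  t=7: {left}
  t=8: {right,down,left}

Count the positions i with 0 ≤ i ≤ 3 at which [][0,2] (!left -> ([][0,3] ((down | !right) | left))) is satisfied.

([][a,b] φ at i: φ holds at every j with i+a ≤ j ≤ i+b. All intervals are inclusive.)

1

Evaluate at each i in [0,3]:
  i=0: ✓ (all of [0,2])
  i=1: ✗ (fails at j=3)
  i=2: ✗ (fails at j=3)
  i=3: ✗ (fails at j=3)
Positions where it holds: {0} → 1.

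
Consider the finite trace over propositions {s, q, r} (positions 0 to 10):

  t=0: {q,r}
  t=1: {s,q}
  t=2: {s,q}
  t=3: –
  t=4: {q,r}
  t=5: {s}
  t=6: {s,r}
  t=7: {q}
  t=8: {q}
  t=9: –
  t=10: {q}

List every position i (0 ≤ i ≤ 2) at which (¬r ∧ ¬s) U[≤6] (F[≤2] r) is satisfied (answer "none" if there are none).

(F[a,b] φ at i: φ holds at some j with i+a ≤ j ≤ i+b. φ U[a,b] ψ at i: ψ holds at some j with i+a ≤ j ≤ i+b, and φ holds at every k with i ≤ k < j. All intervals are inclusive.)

Evaluate at each i in [0,2]:
  i=0: ✓ (rhs at j=0)
  i=1: ✗ (lhs fails at k=1 before rhs at j=2)
  i=2: ✓ (rhs at j=2)

0, 2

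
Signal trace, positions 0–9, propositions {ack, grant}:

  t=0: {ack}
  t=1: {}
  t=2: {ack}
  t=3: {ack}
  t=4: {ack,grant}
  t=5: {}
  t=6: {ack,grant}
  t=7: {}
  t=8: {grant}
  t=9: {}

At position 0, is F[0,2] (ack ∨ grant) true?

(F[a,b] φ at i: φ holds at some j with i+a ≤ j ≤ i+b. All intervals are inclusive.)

Check (ack ∨ grant) at each j in [0,2]:
  j=0: true
  j=1: false
  j=2: true
Found at j=0 → formula holds.

True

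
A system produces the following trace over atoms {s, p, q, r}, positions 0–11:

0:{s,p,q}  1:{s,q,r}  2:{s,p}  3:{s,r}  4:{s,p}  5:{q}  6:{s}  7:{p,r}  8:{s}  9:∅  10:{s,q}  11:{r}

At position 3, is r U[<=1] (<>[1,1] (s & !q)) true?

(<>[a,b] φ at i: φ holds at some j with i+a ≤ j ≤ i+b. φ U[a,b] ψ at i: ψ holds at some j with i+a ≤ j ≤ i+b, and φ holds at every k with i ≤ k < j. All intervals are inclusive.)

Need some j in [3,4] with <>[1,1] (s & !q), and r at every k in [3,j-1].
  j=3: <>[1,1] (s & !q) holds; no prefix to check → satisfied.

Yes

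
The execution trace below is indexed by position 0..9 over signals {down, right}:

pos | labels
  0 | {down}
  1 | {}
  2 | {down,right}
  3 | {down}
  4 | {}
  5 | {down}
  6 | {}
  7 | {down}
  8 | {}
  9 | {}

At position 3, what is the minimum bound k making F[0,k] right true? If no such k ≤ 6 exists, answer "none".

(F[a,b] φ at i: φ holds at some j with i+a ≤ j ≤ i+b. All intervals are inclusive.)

Scan j = 3,4,… for right:
  j=3: fails
  j=4: fails
  j=5: fails
  j=6: fails
  j=7: fails
  j=8: fails
  j=9: fails
No j in [3,9] satisfies it → none.

none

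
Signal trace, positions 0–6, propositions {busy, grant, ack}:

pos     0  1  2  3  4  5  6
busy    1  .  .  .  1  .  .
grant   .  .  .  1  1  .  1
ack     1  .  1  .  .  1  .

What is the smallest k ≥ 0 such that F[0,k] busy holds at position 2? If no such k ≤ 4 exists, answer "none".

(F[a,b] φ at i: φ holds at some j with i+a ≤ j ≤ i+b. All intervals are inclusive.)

2

Scan j = 2,3,… for busy:
  j=2: fails
  j=3: fails
  j=4: holds
First hit at j=4, so smallest k = 4-2 = 2.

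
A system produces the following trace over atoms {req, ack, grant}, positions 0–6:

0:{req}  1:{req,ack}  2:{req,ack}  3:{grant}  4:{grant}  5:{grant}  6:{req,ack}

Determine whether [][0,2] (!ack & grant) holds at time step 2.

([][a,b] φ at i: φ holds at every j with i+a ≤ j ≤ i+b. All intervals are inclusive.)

Check (!ack & grant) at every j in [2,4]:
  j=2: false
  j=3: true
  j=4: true
Fails at j=2 → formula fails.

False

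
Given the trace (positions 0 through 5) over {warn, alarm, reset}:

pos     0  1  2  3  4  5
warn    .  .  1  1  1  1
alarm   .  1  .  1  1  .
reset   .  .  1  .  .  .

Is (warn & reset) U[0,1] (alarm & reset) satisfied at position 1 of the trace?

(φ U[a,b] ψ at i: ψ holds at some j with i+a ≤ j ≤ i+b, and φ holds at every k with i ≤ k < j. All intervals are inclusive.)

No

Need some j in [1,2] with (alarm & reset), and (warn & reset) at every k in [1,j-1].
  j=1: (alarm & reset) false.
  j=2: (alarm & reset) false.
No j in the window works → until fails.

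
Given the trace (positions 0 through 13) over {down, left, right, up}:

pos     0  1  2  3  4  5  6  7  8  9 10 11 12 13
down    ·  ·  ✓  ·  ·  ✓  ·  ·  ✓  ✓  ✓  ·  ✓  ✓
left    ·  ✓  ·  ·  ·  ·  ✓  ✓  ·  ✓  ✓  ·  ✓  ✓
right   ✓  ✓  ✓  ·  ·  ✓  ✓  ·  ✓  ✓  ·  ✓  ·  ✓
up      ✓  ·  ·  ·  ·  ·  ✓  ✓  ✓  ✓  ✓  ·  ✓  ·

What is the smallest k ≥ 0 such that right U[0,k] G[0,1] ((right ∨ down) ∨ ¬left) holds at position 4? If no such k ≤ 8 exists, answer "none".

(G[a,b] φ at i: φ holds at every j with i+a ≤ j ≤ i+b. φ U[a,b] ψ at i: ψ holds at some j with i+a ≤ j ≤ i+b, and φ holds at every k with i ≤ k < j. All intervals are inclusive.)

0

Need earliest j ≥ 4 with G[0,1] ((right ∨ down) ∨ ¬left), and right at every k in [4,j-1].
  j=4: rhs holds (empty prefix). k = 0.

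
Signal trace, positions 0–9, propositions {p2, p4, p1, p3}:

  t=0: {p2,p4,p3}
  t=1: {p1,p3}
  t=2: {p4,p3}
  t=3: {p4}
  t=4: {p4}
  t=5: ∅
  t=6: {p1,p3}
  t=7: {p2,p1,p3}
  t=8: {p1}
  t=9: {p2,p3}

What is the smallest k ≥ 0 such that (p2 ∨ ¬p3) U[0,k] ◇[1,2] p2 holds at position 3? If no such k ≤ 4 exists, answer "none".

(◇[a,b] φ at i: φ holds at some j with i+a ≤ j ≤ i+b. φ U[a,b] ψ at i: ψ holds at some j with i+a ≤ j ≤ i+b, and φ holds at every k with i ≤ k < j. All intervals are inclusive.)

2

Need earliest j ≥ 3 with ◇[1,2] p2, and (p2 ∨ ¬p3) at every k in [3,j-1].
  j=3: rhs fails.
  j=4: rhs fails.
  j=5: rhs holds; lhs holds on [3,4]. k = 2.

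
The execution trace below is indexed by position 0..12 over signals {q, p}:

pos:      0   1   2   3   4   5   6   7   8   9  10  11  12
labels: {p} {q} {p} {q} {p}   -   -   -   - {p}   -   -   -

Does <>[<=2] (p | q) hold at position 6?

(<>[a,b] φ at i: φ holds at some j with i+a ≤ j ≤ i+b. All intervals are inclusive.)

False

Check (p | q) at each j in [6,8]:
  j=6: false
  j=7: false
  j=8: false
No position in the window satisfies it → formula fails.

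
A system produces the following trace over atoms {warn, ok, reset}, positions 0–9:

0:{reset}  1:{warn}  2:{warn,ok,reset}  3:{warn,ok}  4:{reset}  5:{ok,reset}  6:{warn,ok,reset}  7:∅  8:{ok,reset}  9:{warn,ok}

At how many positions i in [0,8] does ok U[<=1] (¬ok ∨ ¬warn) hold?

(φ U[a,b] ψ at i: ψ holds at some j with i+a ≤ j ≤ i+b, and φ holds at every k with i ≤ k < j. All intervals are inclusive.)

8

Evaluate at each i in [0,8]:
  i=0: ✓ (rhs at j=0)
  i=1: ✓ (rhs at j=1)
  i=2: ✗ (no rhs in [2,3])
  i=3: ✓ (rhs at j=4; lhs holds on [3,3])
  i=4: ✓ (rhs at j=4)
  i=5: ✓ (rhs at j=5)
  i=6: ✓ (rhs at j=7; lhs holds on [6,6])
  i=7: ✓ (rhs at j=7)
  i=8: ✓ (rhs at j=8)
Positions where it holds: {0, 1, 3, 4, 5, 6, 7, 8} → 8.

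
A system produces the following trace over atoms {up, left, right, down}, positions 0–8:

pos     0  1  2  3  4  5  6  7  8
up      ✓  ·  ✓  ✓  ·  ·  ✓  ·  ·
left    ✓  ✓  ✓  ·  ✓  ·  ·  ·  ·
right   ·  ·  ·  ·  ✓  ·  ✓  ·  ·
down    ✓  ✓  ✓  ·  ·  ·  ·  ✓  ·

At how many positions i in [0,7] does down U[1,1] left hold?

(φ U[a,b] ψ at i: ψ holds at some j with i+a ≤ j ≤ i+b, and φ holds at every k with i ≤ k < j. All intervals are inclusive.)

Evaluate at each i in [0,7]:
  i=0: ✓ (rhs at j=1; lhs holds on [0,0])
  i=1: ✓ (rhs at j=2; lhs holds on [1,1])
  i=2: ✗ (no rhs in [3,3])
  i=3: ✗ (lhs fails at k=3 before rhs at j=4)
  i=4: ✗ (no rhs in [5,5])
  i=5: ✗ (no rhs in [6,6])
  i=6: ✗ (no rhs in [7,7])
  i=7: ✗ (no rhs in [8,8])
Positions where it holds: {0, 1} → 2.

2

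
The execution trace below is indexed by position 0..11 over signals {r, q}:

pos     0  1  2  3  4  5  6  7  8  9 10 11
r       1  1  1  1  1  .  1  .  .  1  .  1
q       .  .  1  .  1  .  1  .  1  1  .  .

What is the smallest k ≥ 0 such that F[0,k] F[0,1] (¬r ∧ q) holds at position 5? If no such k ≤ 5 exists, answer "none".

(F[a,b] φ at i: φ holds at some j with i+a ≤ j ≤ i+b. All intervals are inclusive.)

2

Scan j = 5,6,… for F[0,1] (¬r ∧ q):
  j=5: fails
  j=6: fails
  j=7: holds
First hit at j=7, so smallest k = 7-5 = 2.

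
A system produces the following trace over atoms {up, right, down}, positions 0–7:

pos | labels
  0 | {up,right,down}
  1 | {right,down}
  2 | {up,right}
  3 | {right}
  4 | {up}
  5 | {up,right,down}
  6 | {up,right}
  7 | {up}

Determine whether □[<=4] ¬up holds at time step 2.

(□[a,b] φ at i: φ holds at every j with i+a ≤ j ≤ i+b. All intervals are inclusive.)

No

Check ¬up at every j in [2,6]:
  j=2: false
  j=3: true
  j=4: false
  j=5: false
  j=6: false
Fails at j=2 → formula fails.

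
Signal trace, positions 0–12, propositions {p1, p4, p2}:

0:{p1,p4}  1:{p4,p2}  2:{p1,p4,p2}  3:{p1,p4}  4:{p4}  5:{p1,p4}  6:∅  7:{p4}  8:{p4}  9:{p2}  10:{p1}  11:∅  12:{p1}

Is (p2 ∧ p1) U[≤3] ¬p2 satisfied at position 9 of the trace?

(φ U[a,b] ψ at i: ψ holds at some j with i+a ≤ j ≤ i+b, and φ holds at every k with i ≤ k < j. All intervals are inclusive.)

Need some j in [9,12] with ¬p2, and (p2 ∧ p1) at every k in [9,j-1].
  j=9: ¬p2 false.
  j=10: ¬p2 holds, but (p2 ∧ p1) fails at k=9 → not this j.
  j=11: ¬p2 holds, but (p2 ∧ p1) fails at k=9 → not this j.
  j=12: ¬p2 holds, but (p2 ∧ p1) fails at k=9 → not this j.
No j in the window works → until fails.

False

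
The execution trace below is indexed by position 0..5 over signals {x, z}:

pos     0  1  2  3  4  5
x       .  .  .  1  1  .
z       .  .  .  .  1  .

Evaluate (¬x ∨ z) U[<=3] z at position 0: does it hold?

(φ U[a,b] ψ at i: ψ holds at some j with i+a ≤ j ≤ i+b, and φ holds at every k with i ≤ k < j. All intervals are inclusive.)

No

Need some j in [0,3] with z, and (¬x ∨ z) at every k in [0,j-1].
  j=0: z false.
  j=1: z false.
  j=2: z false.
  j=3: z false.
No j in the window works → until fails.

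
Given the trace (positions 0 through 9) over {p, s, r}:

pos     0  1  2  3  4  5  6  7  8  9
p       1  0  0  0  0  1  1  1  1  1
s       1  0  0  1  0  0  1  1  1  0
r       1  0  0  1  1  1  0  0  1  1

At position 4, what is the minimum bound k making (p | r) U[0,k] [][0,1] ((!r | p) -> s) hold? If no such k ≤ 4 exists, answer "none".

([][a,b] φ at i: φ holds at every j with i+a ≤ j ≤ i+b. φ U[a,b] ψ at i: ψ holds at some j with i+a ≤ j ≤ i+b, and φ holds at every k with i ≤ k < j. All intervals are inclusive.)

2

Need earliest j ≥ 4 with [][0,1] ((!r | p) -> s), and (p | r) at every k in [4,j-1].
  j=4: rhs fails.
  j=5: rhs fails.
  j=6: rhs holds; lhs holds on [4,5]. k = 2.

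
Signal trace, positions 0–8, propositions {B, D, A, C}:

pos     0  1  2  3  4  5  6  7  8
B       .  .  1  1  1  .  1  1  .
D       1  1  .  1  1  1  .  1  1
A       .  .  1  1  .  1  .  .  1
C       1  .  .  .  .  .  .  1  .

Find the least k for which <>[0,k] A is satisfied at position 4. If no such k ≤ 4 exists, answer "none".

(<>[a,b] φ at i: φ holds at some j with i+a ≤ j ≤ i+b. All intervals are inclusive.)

1

Scan j = 4,5,… for A:
  j=4: fails
  j=5: holds
First hit at j=5, so smallest k = 5-4 = 1.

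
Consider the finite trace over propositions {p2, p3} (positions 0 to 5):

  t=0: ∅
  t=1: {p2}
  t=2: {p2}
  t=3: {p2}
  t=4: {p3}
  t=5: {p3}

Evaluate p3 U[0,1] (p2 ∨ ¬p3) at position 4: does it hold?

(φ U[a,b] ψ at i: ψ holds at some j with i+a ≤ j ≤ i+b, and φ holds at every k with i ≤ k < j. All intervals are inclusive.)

Need some j in [4,5] with (p2 ∨ ¬p3), and p3 at every k in [4,j-1].
  j=4: (p2 ∨ ¬p3) false.
  j=5: (p2 ∨ ¬p3) false.
No j in the window works → until fails.

Does not hold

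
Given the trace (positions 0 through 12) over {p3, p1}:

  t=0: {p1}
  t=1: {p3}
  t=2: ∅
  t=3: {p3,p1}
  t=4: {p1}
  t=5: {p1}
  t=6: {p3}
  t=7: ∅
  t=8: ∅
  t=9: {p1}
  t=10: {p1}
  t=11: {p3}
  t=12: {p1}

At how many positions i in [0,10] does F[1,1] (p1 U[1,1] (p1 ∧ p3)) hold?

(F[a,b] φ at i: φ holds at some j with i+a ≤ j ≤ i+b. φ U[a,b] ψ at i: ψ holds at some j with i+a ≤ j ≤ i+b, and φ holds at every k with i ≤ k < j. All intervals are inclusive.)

Evaluate at each i in [0,10]:
  i=0: ✗ (none in [1,1])
  i=1: ✗ (none in [2,2])
  i=2: ✗ (none in [3,3])
  i=3: ✗ (none in [4,4])
  i=4: ✗ (none in [5,5])
  i=5: ✗ (none in [6,6])
  i=6: ✗ (none in [7,7])
  i=7: ✗ (none in [8,8])
  i=8: ✗ (none in [9,9])
  i=9: ✗ (none in [10,10])
  i=10: ✗ (none in [11,11])
Positions where it holds: {} → 0.

0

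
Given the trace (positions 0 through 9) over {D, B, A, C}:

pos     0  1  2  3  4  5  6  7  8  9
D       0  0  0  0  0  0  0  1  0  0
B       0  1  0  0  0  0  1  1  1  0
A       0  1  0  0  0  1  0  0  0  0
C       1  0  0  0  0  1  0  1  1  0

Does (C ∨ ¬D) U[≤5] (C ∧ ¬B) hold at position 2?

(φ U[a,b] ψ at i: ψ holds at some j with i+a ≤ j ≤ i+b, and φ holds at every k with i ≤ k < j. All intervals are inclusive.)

True

Need some j in [2,7] with (C ∧ ¬B), and (C ∨ ¬D) at every k in [2,j-1].
  j=2: (C ∧ ¬B) false.
  j=3: (C ∧ ¬B) false.
  j=4: (C ∧ ¬B) false.
  j=5: (C ∧ ¬B) holds; (C ∨ ¬D) holds at every k in [2,4] → satisfied.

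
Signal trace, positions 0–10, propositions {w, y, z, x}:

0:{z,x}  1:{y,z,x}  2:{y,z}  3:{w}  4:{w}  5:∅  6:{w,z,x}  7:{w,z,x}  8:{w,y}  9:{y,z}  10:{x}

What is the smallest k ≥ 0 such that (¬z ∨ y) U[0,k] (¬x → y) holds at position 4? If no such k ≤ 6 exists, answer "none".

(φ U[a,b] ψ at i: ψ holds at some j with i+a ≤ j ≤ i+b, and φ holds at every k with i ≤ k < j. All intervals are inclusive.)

2

Need earliest j ≥ 4 with (¬x → y), and (¬z ∨ y) at every k in [4,j-1].
  j=4: rhs fails.
  j=5: rhs fails.
  j=6: rhs holds; lhs holds on [4,5]. k = 2.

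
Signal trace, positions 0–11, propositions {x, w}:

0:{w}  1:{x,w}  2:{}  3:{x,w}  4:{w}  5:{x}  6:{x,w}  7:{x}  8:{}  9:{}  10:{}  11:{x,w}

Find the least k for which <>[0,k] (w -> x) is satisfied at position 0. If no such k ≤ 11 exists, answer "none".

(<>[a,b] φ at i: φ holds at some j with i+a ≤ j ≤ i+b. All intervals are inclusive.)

1

Scan j = 0,1,… for (w -> x):
  j=0: fails
  j=1: holds
First hit at j=1, so smallest k = 1-0 = 1.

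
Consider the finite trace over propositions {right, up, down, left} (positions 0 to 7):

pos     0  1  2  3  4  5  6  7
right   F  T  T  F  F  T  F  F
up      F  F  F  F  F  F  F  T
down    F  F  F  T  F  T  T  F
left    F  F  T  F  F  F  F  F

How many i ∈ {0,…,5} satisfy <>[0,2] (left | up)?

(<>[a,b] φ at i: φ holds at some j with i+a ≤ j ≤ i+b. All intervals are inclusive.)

4

Evaluate at each i in [0,5]:
  i=0: ✓ (witness j=2)
  i=1: ✓ (witness j=2)
  i=2: ✓ (witness j=2)
  i=3: ✗ (none in [3,5])
  i=4: ✗ (none in [4,6])
  i=5: ✓ (witness j=7)
Positions where it holds: {0, 1, 2, 5} → 4.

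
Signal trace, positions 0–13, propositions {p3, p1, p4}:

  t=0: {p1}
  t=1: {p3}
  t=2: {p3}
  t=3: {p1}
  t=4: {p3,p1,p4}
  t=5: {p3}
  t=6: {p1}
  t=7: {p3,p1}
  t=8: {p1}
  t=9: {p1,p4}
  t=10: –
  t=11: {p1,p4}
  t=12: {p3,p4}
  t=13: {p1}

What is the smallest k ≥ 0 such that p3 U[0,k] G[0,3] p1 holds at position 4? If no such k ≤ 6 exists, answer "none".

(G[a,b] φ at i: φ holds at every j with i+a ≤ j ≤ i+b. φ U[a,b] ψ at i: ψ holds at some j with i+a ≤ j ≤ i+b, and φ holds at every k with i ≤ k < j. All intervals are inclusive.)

Need earliest j ≥ 4 with G[0,3] p1, and p3 at every k in [4,j-1].
  j=4: rhs fails.
  j=5: rhs fails.
  j=6: rhs holds; lhs holds on [4,5]. k = 2.

2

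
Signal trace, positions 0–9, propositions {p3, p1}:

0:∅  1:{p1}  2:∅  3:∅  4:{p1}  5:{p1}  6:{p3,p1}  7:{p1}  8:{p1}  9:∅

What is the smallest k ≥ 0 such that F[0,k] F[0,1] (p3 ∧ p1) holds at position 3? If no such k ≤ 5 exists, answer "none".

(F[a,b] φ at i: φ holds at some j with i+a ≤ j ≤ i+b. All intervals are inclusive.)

2

Scan j = 3,4,… for F[0,1] (p3 ∧ p1):
  j=3: fails
  j=4: fails
  j=5: holds
First hit at j=5, so smallest k = 5-3 = 2.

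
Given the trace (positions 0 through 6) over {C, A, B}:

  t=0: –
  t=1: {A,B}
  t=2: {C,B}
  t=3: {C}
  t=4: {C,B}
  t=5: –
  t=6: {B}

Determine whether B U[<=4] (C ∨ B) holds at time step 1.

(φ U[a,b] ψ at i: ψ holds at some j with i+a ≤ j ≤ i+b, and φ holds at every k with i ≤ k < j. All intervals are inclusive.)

Need some j in [1,5] with (C ∨ B), and B at every k in [1,j-1].
  j=1: (C ∨ B) holds; no prefix to check → satisfied.

True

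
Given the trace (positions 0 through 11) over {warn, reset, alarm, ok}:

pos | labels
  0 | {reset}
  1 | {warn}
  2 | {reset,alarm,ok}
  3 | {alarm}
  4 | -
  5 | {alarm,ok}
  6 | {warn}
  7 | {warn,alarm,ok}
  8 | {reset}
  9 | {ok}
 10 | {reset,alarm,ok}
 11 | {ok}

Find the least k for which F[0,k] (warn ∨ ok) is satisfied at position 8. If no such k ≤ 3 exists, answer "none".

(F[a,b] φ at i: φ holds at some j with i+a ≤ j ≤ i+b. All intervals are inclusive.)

1

Scan j = 8,9,… for (warn ∨ ok):
  j=8: fails
  j=9: holds
First hit at j=9, so smallest k = 9-8 = 1.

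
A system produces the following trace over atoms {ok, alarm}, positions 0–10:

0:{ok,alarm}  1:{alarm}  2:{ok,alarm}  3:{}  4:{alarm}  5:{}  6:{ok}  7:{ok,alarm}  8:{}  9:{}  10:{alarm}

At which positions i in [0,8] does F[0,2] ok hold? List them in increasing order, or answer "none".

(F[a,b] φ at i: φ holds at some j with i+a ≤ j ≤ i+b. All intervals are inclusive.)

0, 1, 2, 4, 5, 6, 7

Evaluate at each i in [0,8]:
  i=0: ✓ (witness j=0)
  i=1: ✓ (witness j=2)
  i=2: ✓ (witness j=2)
  i=3: ✗ (none in [3,5])
  i=4: ✓ (witness j=6)
  i=5: ✓ (witness j=6)
  i=6: ✓ (witness j=6)
  i=7: ✓ (witness j=7)
  i=8: ✗ (none in [8,10])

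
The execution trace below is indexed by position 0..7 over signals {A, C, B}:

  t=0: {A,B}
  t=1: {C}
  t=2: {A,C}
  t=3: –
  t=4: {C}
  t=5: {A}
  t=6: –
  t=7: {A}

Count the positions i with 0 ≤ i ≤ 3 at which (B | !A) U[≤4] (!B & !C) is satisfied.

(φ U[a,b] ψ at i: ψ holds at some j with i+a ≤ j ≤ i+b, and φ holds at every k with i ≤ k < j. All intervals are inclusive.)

1

Evaluate at each i in [0,3]:
  i=0: ✗ (lhs fails at k=2 before rhs at j=3)
  i=1: ✗ (lhs fails at k=2 before rhs at j=3)
  i=2: ✗ (lhs fails at k=2 before rhs at j=3)
  i=3: ✓ (rhs at j=3)
Positions where it holds: {3} → 1.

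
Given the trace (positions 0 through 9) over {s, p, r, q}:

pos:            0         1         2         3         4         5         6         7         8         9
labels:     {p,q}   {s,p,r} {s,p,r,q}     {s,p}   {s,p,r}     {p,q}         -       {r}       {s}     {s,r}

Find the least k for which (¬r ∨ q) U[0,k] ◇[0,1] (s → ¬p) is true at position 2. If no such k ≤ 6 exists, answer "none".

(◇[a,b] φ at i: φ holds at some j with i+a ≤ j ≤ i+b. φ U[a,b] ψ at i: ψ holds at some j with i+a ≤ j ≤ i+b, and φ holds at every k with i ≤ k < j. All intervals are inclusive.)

2

Need earliest j ≥ 2 with ◇[0,1] (s → ¬p), and (¬r ∨ q) at every k in [2,j-1].
  j=2: rhs fails.
  j=3: rhs fails.
  j=4: rhs holds; lhs holds on [2,3]. k = 2.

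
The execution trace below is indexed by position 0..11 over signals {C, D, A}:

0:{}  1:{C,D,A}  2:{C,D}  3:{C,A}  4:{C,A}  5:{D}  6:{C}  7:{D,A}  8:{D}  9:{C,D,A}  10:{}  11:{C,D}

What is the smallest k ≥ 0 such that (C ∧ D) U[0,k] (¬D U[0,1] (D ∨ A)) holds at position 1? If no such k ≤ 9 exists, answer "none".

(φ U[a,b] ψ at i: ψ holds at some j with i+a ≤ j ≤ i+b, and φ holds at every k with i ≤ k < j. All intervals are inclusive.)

Need earliest j ≥ 1 with (¬D U[0,1] (D ∨ A)), and (C ∧ D) at every k in [1,j-1].
  j=1: rhs holds (empty prefix). k = 0.

0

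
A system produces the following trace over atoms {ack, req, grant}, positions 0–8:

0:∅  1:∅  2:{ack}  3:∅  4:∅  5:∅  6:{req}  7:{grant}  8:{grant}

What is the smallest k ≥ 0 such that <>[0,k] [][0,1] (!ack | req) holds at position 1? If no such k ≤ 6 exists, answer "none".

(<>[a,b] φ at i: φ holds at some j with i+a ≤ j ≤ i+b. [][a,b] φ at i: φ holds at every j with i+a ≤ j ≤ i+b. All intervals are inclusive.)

2

Scan j = 1,2,… for [][0,1] (!ack | req):
  j=1: fails
  j=2: fails
  j=3: holds
First hit at j=3, so smallest k = 3-1 = 2.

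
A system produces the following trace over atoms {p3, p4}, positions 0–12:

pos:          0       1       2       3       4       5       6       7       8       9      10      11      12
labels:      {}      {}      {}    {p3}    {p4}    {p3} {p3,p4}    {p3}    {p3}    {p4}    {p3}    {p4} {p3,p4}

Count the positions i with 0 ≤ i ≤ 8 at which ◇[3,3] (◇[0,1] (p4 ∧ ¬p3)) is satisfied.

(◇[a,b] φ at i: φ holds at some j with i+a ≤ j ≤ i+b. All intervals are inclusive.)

6

Evaluate at each i in [0,8]:
  i=0: ✓ (witness j=3)
  i=1: ✓ (witness j=4)
  i=2: ✗ (none in [5,5])
  i=3: ✗ (none in [6,6])
  i=4: ✗ (none in [7,7])
  i=5: ✓ (witness j=8)
  i=6: ✓ (witness j=9)
  i=7: ✓ (witness j=10)
  i=8: ✓ (witness j=11)
Positions where it holds: {0, 1, 5, 6, 7, 8} → 6.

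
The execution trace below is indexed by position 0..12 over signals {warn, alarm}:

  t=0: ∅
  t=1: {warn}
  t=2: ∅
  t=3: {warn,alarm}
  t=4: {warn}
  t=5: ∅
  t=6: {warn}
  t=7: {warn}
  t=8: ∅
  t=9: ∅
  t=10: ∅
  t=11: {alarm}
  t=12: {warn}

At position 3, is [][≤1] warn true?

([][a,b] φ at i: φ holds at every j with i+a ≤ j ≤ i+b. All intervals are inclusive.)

Holds

Check warn at every j in [3,4]:
  j=3: true
  j=4: true
All positions satisfy it → formula holds.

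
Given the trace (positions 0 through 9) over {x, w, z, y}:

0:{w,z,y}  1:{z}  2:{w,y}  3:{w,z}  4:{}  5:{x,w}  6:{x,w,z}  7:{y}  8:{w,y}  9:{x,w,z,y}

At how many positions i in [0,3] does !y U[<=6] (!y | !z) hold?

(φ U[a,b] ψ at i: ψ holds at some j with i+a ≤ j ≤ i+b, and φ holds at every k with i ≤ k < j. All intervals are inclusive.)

3

Evaluate at each i in [0,3]:
  i=0: ✗ (lhs fails at k=0 before rhs at j=1)
  i=1: ✓ (rhs at j=1)
  i=2: ✓ (rhs at j=2)
  i=3: ✓ (rhs at j=3)
Positions where it holds: {1, 2, 3} → 3.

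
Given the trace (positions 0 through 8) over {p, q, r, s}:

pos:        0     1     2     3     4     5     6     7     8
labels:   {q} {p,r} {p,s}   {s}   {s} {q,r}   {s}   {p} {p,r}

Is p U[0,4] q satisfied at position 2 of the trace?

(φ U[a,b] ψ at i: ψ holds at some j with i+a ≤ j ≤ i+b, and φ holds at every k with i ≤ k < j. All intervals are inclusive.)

Does not hold

Need some j in [2,6] with q, and p at every k in [2,j-1].
  j=2: q false.
  j=3: q false.
  j=4: q false.
  j=5: q holds, but p fails at k=3 → not this j.
  j=6: q false.
No j in the window works → until fails.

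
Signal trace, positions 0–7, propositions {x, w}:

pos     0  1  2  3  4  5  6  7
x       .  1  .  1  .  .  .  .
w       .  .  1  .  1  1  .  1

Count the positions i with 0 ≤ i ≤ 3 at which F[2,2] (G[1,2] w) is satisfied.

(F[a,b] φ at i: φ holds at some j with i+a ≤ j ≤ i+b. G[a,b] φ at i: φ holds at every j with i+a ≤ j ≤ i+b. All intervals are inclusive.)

1

Evaluate at each i in [0,3]:
  i=0: ✗ (none in [2,2])
  i=1: ✓ (witness j=3)
  i=2: ✗ (none in [4,4])
  i=3: ✗ (none in [5,5])
Positions where it holds: {1} → 1.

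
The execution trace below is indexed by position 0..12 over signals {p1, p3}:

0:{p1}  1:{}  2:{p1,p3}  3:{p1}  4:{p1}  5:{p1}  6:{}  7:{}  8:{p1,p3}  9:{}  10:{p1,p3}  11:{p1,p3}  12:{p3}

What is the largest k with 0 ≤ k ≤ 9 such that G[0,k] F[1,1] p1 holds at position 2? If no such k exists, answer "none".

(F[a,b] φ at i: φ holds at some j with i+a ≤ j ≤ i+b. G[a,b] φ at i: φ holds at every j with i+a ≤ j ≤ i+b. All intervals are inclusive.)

2

F[1,1] p1 must hold from j=2 onward; find where it first fails.
  j=2: holds
  j=3: holds
  j=4: holds
  j=5: fails
Holds on [2,4], so largest k = 2.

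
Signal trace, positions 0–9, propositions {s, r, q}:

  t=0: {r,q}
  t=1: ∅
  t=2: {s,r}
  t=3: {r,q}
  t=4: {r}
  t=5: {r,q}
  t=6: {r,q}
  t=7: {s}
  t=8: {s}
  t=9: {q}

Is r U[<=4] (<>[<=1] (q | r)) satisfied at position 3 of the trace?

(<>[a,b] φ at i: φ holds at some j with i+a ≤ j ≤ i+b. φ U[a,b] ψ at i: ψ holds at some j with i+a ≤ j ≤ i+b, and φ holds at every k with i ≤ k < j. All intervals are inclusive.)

True

Need some j in [3,7] with <>[<=1] (q | r), and r at every k in [3,j-1].
  j=3: <>[<=1] (q | r) holds; no prefix to check → satisfied.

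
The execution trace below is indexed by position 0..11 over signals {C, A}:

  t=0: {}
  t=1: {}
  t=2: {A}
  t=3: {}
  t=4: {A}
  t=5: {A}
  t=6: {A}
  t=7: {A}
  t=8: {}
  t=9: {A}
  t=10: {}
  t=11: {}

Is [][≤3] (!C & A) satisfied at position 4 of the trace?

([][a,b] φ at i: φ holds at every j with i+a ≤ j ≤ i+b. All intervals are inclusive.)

Yes

Check (!C & A) at every j in [4,7]:
  j=4: true
  j=5: true
  j=6: true
  j=7: true
All positions satisfy it → formula holds.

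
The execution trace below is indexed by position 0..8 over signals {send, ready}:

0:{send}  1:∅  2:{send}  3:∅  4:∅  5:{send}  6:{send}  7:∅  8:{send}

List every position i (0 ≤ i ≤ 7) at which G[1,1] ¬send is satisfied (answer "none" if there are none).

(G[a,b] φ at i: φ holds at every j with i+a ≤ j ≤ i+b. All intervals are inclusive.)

0, 2, 3, 6

Evaluate at each i in [0,7]:
  i=0: ✓ (all of [1,1])
  i=1: ✗ (fails at j=2)
  i=2: ✓ (all of [3,3])
  i=3: ✓ (all of [4,4])
  i=4: ✗ (fails at j=5)
  i=5: ✗ (fails at j=6)
  i=6: ✓ (all of [7,7])
  i=7: ✗ (fails at j=8)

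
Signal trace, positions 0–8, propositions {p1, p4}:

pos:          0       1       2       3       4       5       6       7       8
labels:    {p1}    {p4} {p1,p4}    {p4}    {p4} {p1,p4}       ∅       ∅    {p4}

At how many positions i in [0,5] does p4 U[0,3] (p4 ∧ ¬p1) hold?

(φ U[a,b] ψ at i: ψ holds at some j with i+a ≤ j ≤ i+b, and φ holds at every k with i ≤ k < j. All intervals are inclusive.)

Evaluate at each i in [0,5]:
  i=0: ✗ (lhs fails at k=0 before rhs at j=1)
  i=1: ✓ (rhs at j=1)
  i=2: ✓ (rhs at j=3; lhs holds on [2,2])
  i=3: ✓ (rhs at j=3)
  i=4: ✓ (rhs at j=4)
  i=5: ✗ (lhs fails at k=6 before rhs at j=8)
Positions where it holds: {1, 2, 3, 4} → 4.

4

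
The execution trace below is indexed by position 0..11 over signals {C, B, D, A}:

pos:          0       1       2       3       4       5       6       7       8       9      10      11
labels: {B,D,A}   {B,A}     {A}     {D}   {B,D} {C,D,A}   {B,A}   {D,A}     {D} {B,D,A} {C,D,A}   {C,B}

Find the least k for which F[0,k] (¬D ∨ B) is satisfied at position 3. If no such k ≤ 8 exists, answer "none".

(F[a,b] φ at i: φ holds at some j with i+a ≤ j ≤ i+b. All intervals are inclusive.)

1

Scan j = 3,4,… for (¬D ∨ B):
  j=3: fails
  j=4: holds
First hit at j=4, so smallest k = 4-3 = 1.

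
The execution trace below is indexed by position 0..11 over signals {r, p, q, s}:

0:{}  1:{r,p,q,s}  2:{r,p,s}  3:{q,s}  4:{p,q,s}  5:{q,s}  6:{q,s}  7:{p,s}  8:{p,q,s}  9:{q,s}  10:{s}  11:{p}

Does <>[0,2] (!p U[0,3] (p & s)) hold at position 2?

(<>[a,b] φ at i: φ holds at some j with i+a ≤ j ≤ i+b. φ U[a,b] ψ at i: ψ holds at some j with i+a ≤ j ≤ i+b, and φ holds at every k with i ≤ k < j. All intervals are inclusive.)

Check (!p U[0,3] (p & s)) at each j in [2,4]:
  j=2: holds
  j=3: holds
  j=4: holds
Found at j=2 → formula holds.

Yes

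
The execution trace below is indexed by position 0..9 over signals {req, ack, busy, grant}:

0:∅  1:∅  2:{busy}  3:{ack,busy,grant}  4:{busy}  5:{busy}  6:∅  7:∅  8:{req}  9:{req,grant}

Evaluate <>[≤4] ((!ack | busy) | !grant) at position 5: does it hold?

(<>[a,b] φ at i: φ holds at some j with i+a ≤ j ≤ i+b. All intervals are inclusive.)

True

Check ((!ack | busy) | !grant) at each j in [5,9]:
  j=5: true
  j=6: true
  j=7: true
  j=8: true
  j=9: true
Found at j=5 → formula holds.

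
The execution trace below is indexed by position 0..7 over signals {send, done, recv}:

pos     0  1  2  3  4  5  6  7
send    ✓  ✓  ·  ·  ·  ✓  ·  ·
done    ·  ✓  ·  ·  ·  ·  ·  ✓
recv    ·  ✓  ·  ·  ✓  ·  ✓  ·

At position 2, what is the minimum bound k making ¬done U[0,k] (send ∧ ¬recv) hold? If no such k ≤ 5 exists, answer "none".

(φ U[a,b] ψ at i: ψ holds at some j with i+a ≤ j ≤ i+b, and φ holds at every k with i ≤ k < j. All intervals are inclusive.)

3

Need earliest j ≥ 2 with (send ∧ ¬recv), and ¬done at every k in [2,j-1].
  j=2: rhs fails.
  j=3: rhs fails.
  j=4: rhs fails.
  j=5: rhs holds; lhs holds on [2,4]. k = 3.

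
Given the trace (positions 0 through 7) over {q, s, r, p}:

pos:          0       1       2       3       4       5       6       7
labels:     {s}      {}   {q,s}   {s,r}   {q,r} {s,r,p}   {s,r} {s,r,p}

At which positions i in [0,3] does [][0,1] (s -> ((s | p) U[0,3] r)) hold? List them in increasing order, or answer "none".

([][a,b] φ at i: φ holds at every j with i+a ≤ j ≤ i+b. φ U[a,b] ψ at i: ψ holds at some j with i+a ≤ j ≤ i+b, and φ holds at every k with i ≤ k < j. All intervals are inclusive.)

1, 2, 3

Evaluate at each i in [0,3]:
  i=0: ✗ (fails at j=0)
  i=1: ✓ (all of [1,2])
  i=2: ✓ (all of [2,3])
  i=3: ✓ (all of [3,4])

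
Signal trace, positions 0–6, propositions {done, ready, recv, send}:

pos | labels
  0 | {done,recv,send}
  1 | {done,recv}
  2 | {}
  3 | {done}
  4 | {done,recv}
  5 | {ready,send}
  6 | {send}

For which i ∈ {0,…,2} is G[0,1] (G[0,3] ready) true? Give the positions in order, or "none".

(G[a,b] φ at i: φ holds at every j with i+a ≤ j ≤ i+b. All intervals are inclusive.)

Evaluate at each i in [0,2]:
  i=0: ✗ (fails at j=0)
  i=1: ✗ (fails at j=1)
  i=2: ✗ (fails at j=2)

none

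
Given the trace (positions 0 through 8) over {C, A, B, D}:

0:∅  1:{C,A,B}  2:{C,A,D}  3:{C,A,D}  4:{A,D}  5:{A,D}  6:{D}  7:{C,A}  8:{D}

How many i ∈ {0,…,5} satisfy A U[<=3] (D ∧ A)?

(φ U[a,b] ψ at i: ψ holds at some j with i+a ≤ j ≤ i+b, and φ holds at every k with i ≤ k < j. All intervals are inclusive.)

Evaluate at each i in [0,5]:
  i=0: ✗ (lhs fails at k=0 before rhs at j=2)
  i=1: ✓ (rhs at j=2; lhs holds on [1,1])
  i=2: ✓ (rhs at j=2)
  i=3: ✓ (rhs at j=3)
  i=4: ✓ (rhs at j=4)
  i=5: ✓ (rhs at j=5)
Positions where it holds: {1, 2, 3, 4, 5} → 5.

5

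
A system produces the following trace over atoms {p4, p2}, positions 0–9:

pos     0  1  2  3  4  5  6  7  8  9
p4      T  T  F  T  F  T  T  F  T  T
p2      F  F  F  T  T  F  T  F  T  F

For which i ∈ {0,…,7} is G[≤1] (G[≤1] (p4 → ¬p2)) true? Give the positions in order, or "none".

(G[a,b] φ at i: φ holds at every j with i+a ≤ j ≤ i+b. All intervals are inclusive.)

Evaluate at each i in [0,7]:
  i=0: ✓ (all of [0,1])
  i=1: ✗ (fails at j=2)
  i=2: ✗ (fails at j=2)
  i=3: ✗ (fails at j=3)
  i=4: ✗ (fails at j=5)
  i=5: ✗ (fails at j=5)
  i=6: ✗ (fails at j=6)
  i=7: ✗ (fails at j=7)

0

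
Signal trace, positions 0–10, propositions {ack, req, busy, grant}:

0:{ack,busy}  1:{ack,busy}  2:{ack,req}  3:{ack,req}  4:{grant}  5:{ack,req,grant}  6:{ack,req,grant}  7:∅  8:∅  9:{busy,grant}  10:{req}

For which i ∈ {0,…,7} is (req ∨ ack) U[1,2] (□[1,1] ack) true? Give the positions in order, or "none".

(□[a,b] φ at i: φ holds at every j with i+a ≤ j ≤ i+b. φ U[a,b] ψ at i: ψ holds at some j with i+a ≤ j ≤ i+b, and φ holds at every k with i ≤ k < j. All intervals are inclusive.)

0, 1, 2, 3

Evaluate at each i in [0,7]:
  i=0: ✓ (rhs at j=1; lhs holds on [0,0])
  i=1: ✓ (rhs at j=2; lhs holds on [1,1])
  i=2: ✓ (rhs at j=4; lhs holds on [2,3])
  i=3: ✓ (rhs at j=4; lhs holds on [3,3])
  i=4: ✗ (lhs fails at k=4 before rhs at j=5)
  i=5: ✗ (no rhs in [6,7])
  i=6: ✗ (no rhs in [7,8])
  i=7: ✗ (no rhs in [8,9])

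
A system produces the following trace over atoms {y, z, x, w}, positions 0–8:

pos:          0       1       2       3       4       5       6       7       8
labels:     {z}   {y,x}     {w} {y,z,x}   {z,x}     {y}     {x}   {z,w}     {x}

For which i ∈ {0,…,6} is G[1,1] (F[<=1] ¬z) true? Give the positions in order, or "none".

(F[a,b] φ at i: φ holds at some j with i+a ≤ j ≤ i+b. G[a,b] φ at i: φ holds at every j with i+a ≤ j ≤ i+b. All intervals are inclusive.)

0, 1, 3, 4, 5, 6

Evaluate at each i in [0,6]:
  i=0: ✓ (all of [1,1])
  i=1: ✓ (all of [2,2])
  i=2: ✗ (fails at j=3)
  i=3: ✓ (all of [4,4])
  i=4: ✓ (all of [5,5])
  i=5: ✓ (all of [6,6])
  i=6: ✓ (all of [7,7])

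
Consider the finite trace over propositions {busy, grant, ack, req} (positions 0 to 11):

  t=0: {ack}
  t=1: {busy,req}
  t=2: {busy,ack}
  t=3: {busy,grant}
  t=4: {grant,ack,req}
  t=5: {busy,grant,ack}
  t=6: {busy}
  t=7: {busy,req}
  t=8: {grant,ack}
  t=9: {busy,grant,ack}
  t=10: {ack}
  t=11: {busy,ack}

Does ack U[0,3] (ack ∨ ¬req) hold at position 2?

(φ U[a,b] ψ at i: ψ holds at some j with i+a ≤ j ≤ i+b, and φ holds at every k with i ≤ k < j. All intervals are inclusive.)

Need some j in [2,5] with (ack ∨ ¬req), and ack at every k in [2,j-1].
  j=2: (ack ∨ ¬req) holds; no prefix to check → satisfied.

Yes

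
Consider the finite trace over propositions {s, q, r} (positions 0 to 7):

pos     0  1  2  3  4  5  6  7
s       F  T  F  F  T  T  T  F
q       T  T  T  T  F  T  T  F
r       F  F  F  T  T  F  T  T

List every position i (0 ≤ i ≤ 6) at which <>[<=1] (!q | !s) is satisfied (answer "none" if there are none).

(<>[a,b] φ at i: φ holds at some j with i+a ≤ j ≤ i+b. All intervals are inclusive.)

Evaluate at each i in [0,6]:
  i=0: ✓ (witness j=0)
  i=1: ✓ (witness j=2)
  i=2: ✓ (witness j=2)
  i=3: ✓ (witness j=3)
  i=4: ✓ (witness j=4)
  i=5: ✗ (none in [5,6])
  i=6: ✓ (witness j=7)

0, 1, 2, 3, 4, 6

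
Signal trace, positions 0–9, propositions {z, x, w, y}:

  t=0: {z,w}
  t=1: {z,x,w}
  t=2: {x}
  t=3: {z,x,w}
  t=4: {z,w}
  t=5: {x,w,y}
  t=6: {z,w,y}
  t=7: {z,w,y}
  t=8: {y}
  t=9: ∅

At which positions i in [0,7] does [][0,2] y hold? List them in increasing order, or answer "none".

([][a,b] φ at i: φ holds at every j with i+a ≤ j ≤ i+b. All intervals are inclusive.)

5, 6

Evaluate at each i in [0,7]:
  i=0: ✗ (fails at j=0)
  i=1: ✗ (fails at j=1)
  i=2: ✗ (fails at j=2)
  i=3: ✗ (fails at j=3)
  i=4: ✗ (fails at j=4)
  i=5: ✓ (all of [5,7])
  i=6: ✓ (all of [6,8])
  i=7: ✗ (fails at j=9)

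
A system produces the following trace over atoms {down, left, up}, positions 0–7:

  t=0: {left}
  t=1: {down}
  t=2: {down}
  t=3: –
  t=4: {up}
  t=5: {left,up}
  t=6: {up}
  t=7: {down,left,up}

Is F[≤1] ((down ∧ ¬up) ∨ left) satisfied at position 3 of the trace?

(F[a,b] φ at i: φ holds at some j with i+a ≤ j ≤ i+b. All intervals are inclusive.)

Check ((down ∧ ¬up) ∨ left) at each j in [3,4]:
  j=3: false
  j=4: false
No position in the window satisfies it → formula fails.

Does not hold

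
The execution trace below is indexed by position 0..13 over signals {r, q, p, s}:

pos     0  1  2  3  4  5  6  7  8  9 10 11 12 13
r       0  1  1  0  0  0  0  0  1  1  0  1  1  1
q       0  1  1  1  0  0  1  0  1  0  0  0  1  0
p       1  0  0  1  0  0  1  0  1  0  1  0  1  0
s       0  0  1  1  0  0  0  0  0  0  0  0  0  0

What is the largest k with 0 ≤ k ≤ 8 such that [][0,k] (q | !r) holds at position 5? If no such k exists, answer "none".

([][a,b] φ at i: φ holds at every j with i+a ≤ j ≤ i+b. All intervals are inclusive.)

(q | !r) must hold from j=5 onward; find where it first fails.
  j=5: holds
  j=6: holds
  j=7: holds
  j=8: holds
  j=9: fails
Holds on [5,8], so largest k = 3.

3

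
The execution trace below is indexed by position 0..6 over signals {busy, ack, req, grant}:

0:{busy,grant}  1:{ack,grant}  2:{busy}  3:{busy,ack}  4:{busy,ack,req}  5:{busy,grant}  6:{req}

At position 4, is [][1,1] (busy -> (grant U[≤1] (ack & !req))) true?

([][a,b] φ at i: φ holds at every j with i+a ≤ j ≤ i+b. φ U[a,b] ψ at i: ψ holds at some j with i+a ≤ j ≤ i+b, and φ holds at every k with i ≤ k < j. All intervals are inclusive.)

No

Check (busy -> (grant U[≤1] (ack & !req))) at every j in [5,5]:
  j=5: antecedent true; consequent fails → ✗
Fails at j=5 → formula fails.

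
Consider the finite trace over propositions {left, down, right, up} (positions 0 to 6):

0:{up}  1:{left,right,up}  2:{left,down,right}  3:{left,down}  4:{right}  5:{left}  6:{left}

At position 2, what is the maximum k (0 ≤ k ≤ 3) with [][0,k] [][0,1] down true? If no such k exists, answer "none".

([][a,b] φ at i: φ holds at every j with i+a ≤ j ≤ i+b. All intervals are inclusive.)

0

[][0,1] down must hold from j=2 onward; find where it first fails.
  j=2: holds
  j=3: fails
Holds on [2,2], so largest k = 0.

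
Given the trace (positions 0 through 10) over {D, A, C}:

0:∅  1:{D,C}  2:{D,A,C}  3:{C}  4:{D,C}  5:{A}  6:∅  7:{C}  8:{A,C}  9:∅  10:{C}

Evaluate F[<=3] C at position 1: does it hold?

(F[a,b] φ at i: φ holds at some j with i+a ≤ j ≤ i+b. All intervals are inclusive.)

Holds

Check C at each j in [1,4]:
  j=1: true
  j=2: true
  j=3: true
  j=4: true
Found at j=1 → formula holds.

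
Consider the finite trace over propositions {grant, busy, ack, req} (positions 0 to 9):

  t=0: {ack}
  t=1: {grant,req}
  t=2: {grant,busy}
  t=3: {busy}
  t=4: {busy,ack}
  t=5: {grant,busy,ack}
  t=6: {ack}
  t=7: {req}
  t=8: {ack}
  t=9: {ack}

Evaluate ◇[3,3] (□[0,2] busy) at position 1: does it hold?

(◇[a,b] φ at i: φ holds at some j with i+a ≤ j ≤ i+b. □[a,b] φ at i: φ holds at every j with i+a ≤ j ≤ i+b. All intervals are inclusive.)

Check □[0,2] busy at each j in [4,4]:
  j=4: fails at 6
No position in the window satisfies it → formula fails.

False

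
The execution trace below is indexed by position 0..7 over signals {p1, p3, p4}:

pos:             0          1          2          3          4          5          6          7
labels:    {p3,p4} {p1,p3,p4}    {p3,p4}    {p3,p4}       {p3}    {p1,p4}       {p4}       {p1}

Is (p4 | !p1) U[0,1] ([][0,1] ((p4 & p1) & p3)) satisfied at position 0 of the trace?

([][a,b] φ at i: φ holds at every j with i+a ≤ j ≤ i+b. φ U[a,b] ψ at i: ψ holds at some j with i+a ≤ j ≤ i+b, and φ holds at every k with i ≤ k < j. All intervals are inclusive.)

Does not hold

Need some j in [0,1] with [][0,1] ((p4 & p1) & p3), and (p4 | !p1) at every k in [0,j-1].
  j=0: [][0,1] ((p4 & p1) & p3) — fails at 0.
  j=1: [][0,1] ((p4 & p1) & p3) — fails at 2.
No j in the window works → until fails.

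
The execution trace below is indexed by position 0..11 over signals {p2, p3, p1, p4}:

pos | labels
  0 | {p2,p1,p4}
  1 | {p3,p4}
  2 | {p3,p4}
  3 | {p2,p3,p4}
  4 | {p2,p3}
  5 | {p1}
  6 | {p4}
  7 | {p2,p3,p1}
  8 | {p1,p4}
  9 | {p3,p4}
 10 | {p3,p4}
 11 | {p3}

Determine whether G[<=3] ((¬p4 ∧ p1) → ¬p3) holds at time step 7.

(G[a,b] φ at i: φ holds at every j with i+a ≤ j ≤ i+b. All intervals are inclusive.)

Check ((¬p4 ∧ p1) → ¬p3) at every j in [7,10]:
  j=7: antecedent true; consequent false → ✗
  j=8: antecedent false → ✓
  j=9: antecedent false → ✓
  j=10: antecedent false → ✓
Fails at j=7 → formula fails.

False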